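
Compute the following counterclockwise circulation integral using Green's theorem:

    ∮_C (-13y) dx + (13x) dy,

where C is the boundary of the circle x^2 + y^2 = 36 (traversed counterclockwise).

Green's theorem converts the closed line integral into a double integral over the enclosed region D:

    ∮_C P dx + Q dy = ∬_D (∂Q/∂x - ∂P/∂y) dA.

Here P = -13y, Q = 13x, so

    ∂Q/∂x = 13,    ∂P/∂y = -13,
    ∂Q/∂x - ∂P/∂y = 26.

D is the region x^2 + y^2 ≤ 36. Evaluating the double integral:

In polar coordinates (x = r cos θ, y = r sin θ, dA = r dr dθ) the integrand becomes 26, so

    ∬_D (26) dA = ∫_0^{2π} ∫_0^{6} (26) · r dr dθ.

Inner (r from 0 to 6): 468.
Outer (θ from 0 to 2π): 936π.

Therefore ∮_C P dx + Q dy = 936π.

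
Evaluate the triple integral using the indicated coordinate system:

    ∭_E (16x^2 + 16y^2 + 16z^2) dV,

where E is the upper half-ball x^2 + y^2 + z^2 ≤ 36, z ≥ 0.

In spherical coordinates, x = ρ sin(φ) cos(θ), y = ρ sin(φ) sin(θ), z = ρ cos(φ), and dV = ρ^2 sin(φ) dρ dφ dθ.

The integrand becomes 16ρ^2, so

    ∭_E (16x^2 + 16y^2 + 16z^2) dV = ∫_{0}^{2π} ∫_{0}^{π/2} ∫_{0}^{6} (16ρ^2) · ρ^2 sin(φ) dρ dφ dθ.

Inner (ρ): 124416sin(φ)/5.
Middle (φ): 124416/5.
Outer (θ): 248832π/5.

Therefore the triple integral equals 248832π/5.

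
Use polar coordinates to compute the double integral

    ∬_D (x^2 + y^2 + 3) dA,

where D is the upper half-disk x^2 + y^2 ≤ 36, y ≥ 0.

The region D is 0 ≤ r ≤ 6, 0 ≤ θ ≤ π in polar coordinates, where x = r cos(θ), y = r sin(θ), and dA = r dr dθ.

Under the substitution, the integrand becomes r^2 + 3, so

    ∬_D (x^2 + y^2 + 3) dA = ∫_{0}^{π} ∫_{0}^{6} (r^2 + 3) · r dr dθ.

Inner integral (in r): ∫_{0}^{6} (r^2 + 3) · r dr = 378.

Outer integral (in θ): ∫_{0}^{π} (378) dθ = 378π.

Therefore ∬_D (x^2 + y^2 + 3) dA = 378π.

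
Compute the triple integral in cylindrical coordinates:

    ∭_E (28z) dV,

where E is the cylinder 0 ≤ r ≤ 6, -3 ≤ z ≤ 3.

In cylindrical coordinates, x = r cos(θ), y = r sin(θ), z = z, and dV = r dr dθ dz.

The integrand becomes 28z, so

    ∭_E (28z) dV = ∫_{0}^{2π} ∫_{0}^{6} ∫_{-3}^{3} (28z) · r dz dr dθ.

Inner (z): 0.
Middle (r from 0 to 6): 0.
Outer (θ): 0.

Therefore the triple integral equals 0.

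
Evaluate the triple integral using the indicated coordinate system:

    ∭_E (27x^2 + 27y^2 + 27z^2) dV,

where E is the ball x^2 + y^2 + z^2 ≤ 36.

In spherical coordinates, x = ρ sin(φ) cos(θ), y = ρ sin(φ) sin(θ), z = ρ cos(φ), and dV = ρ^2 sin(φ) dρ dφ dθ.

The integrand becomes 27ρ^2, so

    ∭_E (27x^2 + 27y^2 + 27z^2) dV = ∫_{0}^{2π} ∫_{0}^{π} ∫_{0}^{6} (27ρ^2) · ρ^2 sin(φ) dρ dφ dθ.

Inner (ρ): 209952sin(φ)/5.
Middle (φ): 419904/5.
Outer (θ): 839808π/5.

Therefore the triple integral equals 839808π/5.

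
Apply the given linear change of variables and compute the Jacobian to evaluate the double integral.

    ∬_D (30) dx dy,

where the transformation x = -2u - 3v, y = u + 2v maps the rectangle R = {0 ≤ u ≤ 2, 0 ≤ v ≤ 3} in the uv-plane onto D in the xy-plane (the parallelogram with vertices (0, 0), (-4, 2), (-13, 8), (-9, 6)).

Compute the Jacobian determinant of (x, y) with respect to (u, v):

    ∂(x,y)/∂(u,v) = | -2  -3 | = (-2)(2) - (-3)(1) = -1.
                   | 1  2 |

Its absolute value is |J| = 1 (the area scaling factor).

Substituting x = -2u - 3v, y = u + 2v into the integrand,

    30 → 30,

so the integral becomes

    ∬_R (30) · |J| du dv = ∫_0^2 ∫_0^3 (30) dv du.

Inner (v): 90.
Outer (u): 180.

Therefore ∬_D (30) dx dy = 180.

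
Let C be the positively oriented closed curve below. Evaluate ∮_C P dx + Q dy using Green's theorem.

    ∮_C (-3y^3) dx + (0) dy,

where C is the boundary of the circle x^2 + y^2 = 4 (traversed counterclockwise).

Green's theorem converts the closed line integral into a double integral over the enclosed region D:

    ∮_C P dx + Q dy = ∬_D (∂Q/∂x - ∂P/∂y) dA.

Here P = -3y^3, Q = 0, so

    ∂Q/∂x = 0,    ∂P/∂y = -9y^2,
    ∂Q/∂x - ∂P/∂y = 9y^2.

D is the region x^2 + y^2 ≤ 4. Evaluating the double integral:

In polar coordinates (x = r cos θ, y = r sin θ, dA = r dr dθ) the integrand becomes 9r^2sin(θ)^2, so

    ∬_D (9y^2) dA = ∫_0^{2π} ∫_0^{2} (9r^2sin(θ)^2) · r dr dθ.

Inner (r from 0 to 2): 36sin(θ)^2.
Outer (θ from 0 to 2π): 36π.

Therefore ∮_C P dx + Q dy = 36π.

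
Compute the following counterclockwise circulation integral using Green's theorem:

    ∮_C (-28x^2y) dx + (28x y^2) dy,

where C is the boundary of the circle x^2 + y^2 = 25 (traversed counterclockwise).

Green's theorem converts the closed line integral into a double integral over the enclosed region D:

    ∮_C P dx + Q dy = ∬_D (∂Q/∂x - ∂P/∂y) dA.

Here P = -28x^2y, Q = 28x y^2, so

    ∂Q/∂x = 28y^2,    ∂P/∂y = -28x^2,
    ∂Q/∂x - ∂P/∂y = 28x^2 + 28y^2.

D is the region x^2 + y^2 ≤ 25. Evaluating the double integral:

In polar coordinates (x = r cos θ, y = r sin θ, dA = r dr dθ) the integrand becomes 28r^2, so

    ∬_D (28x^2 + 28y^2) dA = ∫_0^{2π} ∫_0^{5} (28r^2) · r dr dθ.

Inner (r from 0 to 5): 4375.
Outer (θ from 0 to 2π): 8750π.

Therefore ∮_C P dx + Q dy = 8750π.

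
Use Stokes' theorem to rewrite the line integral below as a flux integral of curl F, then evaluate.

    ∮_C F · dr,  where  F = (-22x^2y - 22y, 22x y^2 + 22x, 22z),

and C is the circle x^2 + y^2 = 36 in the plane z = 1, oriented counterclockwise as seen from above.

Let S be the flat disk x^2 + y^2 ≤ 36 in the plane z = 1, with upward unit normal n̂ = ẑ. By Stokes' theorem,

    ∮_C F · dr = ∬_S (∇ × F) · n̂ dS = ∬_D (curl F)_z dA,

where D is the disk x^2 + y^2 ≤ 36.

Compute the curl of F = (-22x^2y - 22y, 22x y^2 + 22x, 22z):
    (∇ × F)_x = ∂F_z/∂y - ∂F_y/∂z = 0,
    (∇ × F)_y = ∂F_x/∂z - ∂F_z/∂x = 0,
    (∇ × F)_z = ∂F_y/∂x - ∂F_x/∂y = 22x^2 + 22y^2 + 44.

On z = 1, (curl F)_z = 22x^2 + 22y^2 + 44.

Convert to polar (x = r cos θ, y = r sin θ, dA = r dr dθ); the integrand becomes 22r^2 + 44, so

    ∬_D (curl F)_z dA = ∫_0^{2π} ∫_0^{6} (22r^2 + 44) · r dr dθ.

Inner (r from 0 to 6): 7920.
Outer (θ from 0 to 2π): 15840π.

Therefore ∮_C F · dr = 15840π.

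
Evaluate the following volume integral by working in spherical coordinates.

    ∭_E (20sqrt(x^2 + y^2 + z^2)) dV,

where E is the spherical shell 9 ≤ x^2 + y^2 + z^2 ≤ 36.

In spherical coordinates, x = ρ sin(φ) cos(θ), y = ρ sin(φ) sin(θ), z = ρ cos(φ), and dV = ρ^2 sin(φ) dρ dφ dθ.

The integrand becomes 20ρ, so

    ∭_E (20sqrt(x^2 + y^2 + z^2)) dV = ∫_{0}^{2π} ∫_{0}^{π} ∫_{3}^{6} (20ρ) · ρ^2 sin(φ) dρ dφ dθ.

Inner (ρ): 6075sin(φ).
Middle (φ): 12150.
Outer (θ): 24300π.

Therefore the triple integral equals 24300π.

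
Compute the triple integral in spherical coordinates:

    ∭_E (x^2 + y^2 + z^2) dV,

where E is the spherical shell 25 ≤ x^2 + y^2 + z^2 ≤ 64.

In spherical coordinates, x = ρ sin(φ) cos(θ), y = ρ sin(φ) sin(θ), z = ρ cos(φ), and dV = ρ^2 sin(φ) dρ dφ dθ.

The integrand becomes ρ^2, so

    ∭_E (x^2 + y^2 + z^2) dV = ∫_{0}^{2π} ∫_{0}^{π} ∫_{5}^{8} (ρ^2) · ρ^2 sin(φ) dρ dφ dθ.

Inner (ρ): 29643sin(φ)/5.
Middle (φ): 59286/5.
Outer (θ): 118572π/5.

Therefore the triple integral equals 118572π/5.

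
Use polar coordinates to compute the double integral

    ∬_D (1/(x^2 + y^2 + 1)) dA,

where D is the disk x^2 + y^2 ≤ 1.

The region D is 0 ≤ r ≤ 1, 0 ≤ θ ≤ 2π in polar coordinates, where x = r cos(θ), y = r sin(θ), and dA = r dr dθ.

Under the substitution, the integrand becomes 1/(r^2 + 1), so

    ∬_D (1/(x^2 + y^2 + 1)) dA = ∫_{0}^{2π} ∫_{0}^{1} (1/(r^2 + 1)) · r dr dθ.

Inner integral (in r): ∫_{0}^{1} (1/(r^2 + 1)) · r dr = log(2)/2.

Outer integral (in θ): ∫_{0}^{2π} (log(2)/2) dθ = π log(2).

Therefore ∬_D (1/(x^2 + y^2 + 1)) dA = π log(2).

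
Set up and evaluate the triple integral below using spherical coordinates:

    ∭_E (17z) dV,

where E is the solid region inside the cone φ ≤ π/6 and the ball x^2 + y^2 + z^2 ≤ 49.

In spherical coordinates, x = ρ sin(φ) cos(θ), y = ρ sin(φ) sin(θ), z = ρ cos(φ), and dV = ρ^2 sin(φ) dρ dφ dθ.

The integrand becomes 17ρ cos(φ), so

    ∭_E (17z) dV = ∫_{0}^{2π} ∫_{0}^{π/6} ∫_{0}^{7} (17ρ cos(φ)) · ρ^2 sin(φ) dρ dφ dθ.

Inner (ρ): 40817sin(2φ)/8.
Middle (φ): 40817/32.
Outer (θ): 40817π/16.

Therefore the triple integral equals 40817π/16.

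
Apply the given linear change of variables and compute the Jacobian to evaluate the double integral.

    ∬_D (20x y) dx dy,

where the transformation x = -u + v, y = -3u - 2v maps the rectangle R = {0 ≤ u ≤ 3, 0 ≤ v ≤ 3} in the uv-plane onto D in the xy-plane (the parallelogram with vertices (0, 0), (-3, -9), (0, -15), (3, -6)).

Compute the Jacobian determinant of (x, y) with respect to (u, v):

    ∂(x,y)/∂(u,v) = | -1  1 | = (-1)(-2) - (1)(-3) = 5.
                   | -3  -2 |

Its absolute value is |J| = 5 (the area scaling factor).

Substituting x = -u + v, y = -3u - 2v into the integrand,

    20x y → 60u^2 - 20u v - 40v^2,

so the integral becomes

    ∬_R (60u^2 - 20u v - 40v^2) · |J| du dv = ∫_0^3 ∫_0^3 (300u^2 - 100u v - 200v^2) dv du.

Inner (v): 900u^2 - 450u - 1800.
Outer (u): 675.

Therefore ∬_D (20x y) dx dy = 675.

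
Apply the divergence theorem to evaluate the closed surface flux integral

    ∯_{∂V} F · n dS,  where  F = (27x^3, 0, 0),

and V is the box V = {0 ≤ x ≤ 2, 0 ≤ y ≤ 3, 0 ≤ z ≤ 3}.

By the divergence theorem,

    ∯_{∂V} F · n dS = ∭_V (∇ · F) dV.

Compute the divergence:
    ∇ · F = ∂F_x/∂x + ∂F_y/∂y + ∂F_z/∂z = 81x^2 + 0 + 0 = 81x^2.

V is a rectangular box, so dV = dx dy dz with 0 ≤ x ≤ 2, 0 ≤ y ≤ 3, 0 ≤ z ≤ 3.

Integrate (81x^2) over V as an iterated integral:

    ∭_V (∇·F) dV = ∫_0^{2} ∫_0^{3} ∫_0^{3} (81x^2) dz dy dx.

Inner (z from 0 to 3): 243x^2.
Middle (y from 0 to 3): 729x^2.
Outer (x from 0 to 2): 1944.

Therefore ∯_{∂V} F · n dS = 1944.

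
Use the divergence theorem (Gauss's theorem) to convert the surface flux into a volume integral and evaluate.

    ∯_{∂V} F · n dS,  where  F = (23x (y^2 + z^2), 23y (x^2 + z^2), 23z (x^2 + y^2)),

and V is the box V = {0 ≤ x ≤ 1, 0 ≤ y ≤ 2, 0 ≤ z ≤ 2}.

By the divergence theorem,

    ∯_{∂V} F · n dS = ∭_V (∇ · F) dV.

Compute the divergence:
    ∇ · F = ∂F_x/∂x + ∂F_y/∂y + ∂F_z/∂z = 23y^2 + 23z^2 + 23x^2 + 23z^2 + 23x^2 + 23y^2 = 46x^2 + 46y^2 + 46z^2.

V is a rectangular box, so dV = dx dy dz with 0 ≤ x ≤ 1, 0 ≤ y ≤ 2, 0 ≤ z ≤ 2.

Integrate (46x^2 + 46y^2 + 46z^2) over V as an iterated integral:

    ∭_V (∇·F) dV = ∫_0^{1} ∫_0^{2} ∫_0^{2} (46x^2 + 46y^2 + 46z^2) dz dy dx.

Inner (z from 0 to 2): 92x^2 + 92y^2 + 368/3.
Middle (y from 0 to 2): 184x^2 + 1472/3.
Outer (x from 0 to 1): 552.

Therefore ∯_{∂V} F · n dS = 552.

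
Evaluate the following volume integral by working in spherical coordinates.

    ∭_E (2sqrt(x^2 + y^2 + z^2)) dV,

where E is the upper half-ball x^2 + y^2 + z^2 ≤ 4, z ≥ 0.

In spherical coordinates, x = ρ sin(φ) cos(θ), y = ρ sin(φ) sin(θ), z = ρ cos(φ), and dV = ρ^2 sin(φ) dρ dφ dθ.

The integrand becomes 2ρ, so

    ∭_E (2sqrt(x^2 + y^2 + z^2)) dV = ∫_{0}^{2π} ∫_{0}^{π/2} ∫_{0}^{2} (2ρ) · ρ^2 sin(φ) dρ dφ dθ.

Inner (ρ): 8sin(φ).
Middle (φ): 8.
Outer (θ): 16π.

Therefore the triple integral equals 16π.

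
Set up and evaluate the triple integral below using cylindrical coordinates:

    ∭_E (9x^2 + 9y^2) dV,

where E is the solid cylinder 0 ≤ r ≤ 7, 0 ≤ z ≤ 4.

In cylindrical coordinates, x = r cos(θ), y = r sin(θ), z = z, and dV = r dr dθ dz.

The integrand becomes 9r^2, so

    ∭_E (9x^2 + 9y^2) dV = ∫_{0}^{2π} ∫_{0}^{7} ∫_{0}^{4} (9r^2) · r dz dr dθ.

Inner (z): 36r^3.
Middle (r from 0 to 7): 21609.
Outer (θ): 43218π.

Therefore the triple integral equals 43218π.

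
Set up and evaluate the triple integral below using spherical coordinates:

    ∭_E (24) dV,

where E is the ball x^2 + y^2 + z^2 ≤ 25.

In spherical coordinates, x = ρ sin(φ) cos(θ), y = ρ sin(φ) sin(θ), z = ρ cos(φ), and dV = ρ^2 sin(φ) dρ dφ dθ.

The integrand becomes 24, so

    ∭_E (24) dV = ∫_{0}^{2π} ∫_{0}^{π} ∫_{0}^{5} (24) · ρ^2 sin(φ) dρ dφ dθ.

Inner (ρ): 1000sin(φ).
Middle (φ): 2000.
Outer (θ): 4000π.

Therefore the triple integral equals 4000π.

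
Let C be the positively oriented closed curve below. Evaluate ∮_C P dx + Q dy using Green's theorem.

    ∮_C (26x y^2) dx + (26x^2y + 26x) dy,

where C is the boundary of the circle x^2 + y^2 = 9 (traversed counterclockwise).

Green's theorem converts the closed line integral into a double integral over the enclosed region D:

    ∮_C P dx + Q dy = ∬_D (∂Q/∂x - ∂P/∂y) dA.

Here P = 26x y^2, Q = 26x^2y + 26x, so

    ∂Q/∂x = 52x y + 26,    ∂P/∂y = 52x y,
    ∂Q/∂x - ∂P/∂y = 26.

D is the region x^2 + y^2 ≤ 9. Evaluating the double integral:

In polar coordinates (x = r cos θ, y = r sin θ, dA = r dr dθ) the integrand becomes 26, so

    ∬_D (26) dA = ∫_0^{2π} ∫_0^{3} (26) · r dr dθ.

Inner (r from 0 to 3): 117.
Outer (θ from 0 to 2π): 234π.

Therefore ∮_C P dx + Q dy = 234π.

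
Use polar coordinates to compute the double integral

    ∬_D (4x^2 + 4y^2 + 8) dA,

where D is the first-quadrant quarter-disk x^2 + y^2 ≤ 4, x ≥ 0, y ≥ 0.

The region D is 0 ≤ r ≤ 2, 0 ≤ θ ≤ π/2 in polar coordinates, where x = r cos(θ), y = r sin(θ), and dA = r dr dθ.

Under the substitution, the integrand becomes 4r^2 + 8, so

    ∬_D (4x^2 + 4y^2 + 8) dA = ∫_{0}^{π/2} ∫_{0}^{2} (4r^2 + 8) · r dr dθ.

Inner integral (in r): ∫_{0}^{2} (4r^2 + 8) · r dr = 32.

Outer integral (in θ): ∫_{0}^{π/2} (32) dθ = 16π.

Therefore ∬_D (4x^2 + 4y^2 + 8) dA = 16π.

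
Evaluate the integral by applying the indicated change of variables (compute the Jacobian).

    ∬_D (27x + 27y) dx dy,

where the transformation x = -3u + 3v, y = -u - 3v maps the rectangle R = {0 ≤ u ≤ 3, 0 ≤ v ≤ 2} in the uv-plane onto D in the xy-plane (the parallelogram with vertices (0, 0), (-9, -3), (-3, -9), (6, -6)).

Compute the Jacobian determinant of (x, y) with respect to (u, v):

    ∂(x,y)/∂(u,v) = | -3  3 | = (-3)(-3) - (3)(-1) = 12.
                   | -1  -3 |

Its absolute value is |J| = 12 (the area scaling factor).

Substituting x = -3u + 3v, y = -u - 3v into the integrand,

    27x + 27y → -108u,

so the integral becomes

    ∬_R (-108u) · |J| du dv = ∫_0^3 ∫_0^2 (-1296u) dv du.

Inner (v): -2592u.
Outer (u): -11664.

Therefore ∬_D (27x + 27y) dx dy = -11664.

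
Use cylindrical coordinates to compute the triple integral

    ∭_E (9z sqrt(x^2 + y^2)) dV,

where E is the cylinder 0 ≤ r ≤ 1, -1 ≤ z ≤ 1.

In cylindrical coordinates, x = r cos(θ), y = r sin(θ), z = z, and dV = r dr dθ dz.

The integrand becomes 9r z, so

    ∭_E (9z sqrt(x^2 + y^2)) dV = ∫_{0}^{2π} ∫_{0}^{1} ∫_{-1}^{1} (9r z) · r dz dr dθ.

Inner (z): 0.
Middle (r from 0 to 1): 0.
Outer (θ): 0.

Therefore the triple integral equals 0.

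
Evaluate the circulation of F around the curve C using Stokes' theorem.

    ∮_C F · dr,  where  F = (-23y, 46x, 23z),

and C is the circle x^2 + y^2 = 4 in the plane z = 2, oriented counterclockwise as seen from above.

Let S be the flat disk x^2 + y^2 ≤ 4 in the plane z = 2, with upward unit normal n̂ = ẑ. By Stokes' theorem,

    ∮_C F · dr = ∬_S (∇ × F) · n̂ dS = ∬_D (curl F)_z dA,

where D is the disk x^2 + y^2 ≤ 4.

Compute the curl of F = (-23y, 46x, 23z):
    (∇ × F)_x = ∂F_z/∂y - ∂F_y/∂z = 0,
    (∇ × F)_y = ∂F_x/∂z - ∂F_z/∂x = 0,
    (∇ × F)_z = ∂F_y/∂x - ∂F_x/∂y = 69.

On z = 2, (curl F)_z = 69.

Convert to polar (x = r cos θ, y = r sin θ, dA = r dr dθ); the integrand becomes 69, so

    ∬_D (curl F)_z dA = ∫_0^{2π} ∫_0^{2} (69) · r dr dθ.

Inner (r from 0 to 2): 138.
Outer (θ from 0 to 2π): 276π.

Therefore ∮_C F · dr = 276π.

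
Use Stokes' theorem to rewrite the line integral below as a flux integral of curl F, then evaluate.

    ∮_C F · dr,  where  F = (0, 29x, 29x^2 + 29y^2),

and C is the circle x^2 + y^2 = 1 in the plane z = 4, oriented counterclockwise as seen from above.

Let S be the flat disk x^2 + y^2 ≤ 1 in the plane z = 4, with upward unit normal n̂ = ẑ. By Stokes' theorem,

    ∮_C F · dr = ∬_S (∇ × F) · n̂ dS = ∬_D (curl F)_z dA,

where D is the disk x^2 + y^2 ≤ 1.

Compute the curl of F = (0, 29x, 29x^2 + 29y^2):
    (∇ × F)_x = ∂F_z/∂y - ∂F_y/∂z = 58y,
    (∇ × F)_y = ∂F_x/∂z - ∂F_z/∂x = -58x,
    (∇ × F)_z = ∂F_y/∂x - ∂F_x/∂y = 29.

On z = 4, (curl F)_z = 29.

Convert to polar (x = r cos θ, y = r sin θ, dA = r dr dθ); the integrand becomes 29, so

    ∬_D (curl F)_z dA = ∫_0^{2π} ∫_0^{1} (29) · r dr dθ.

Inner (r from 0 to 1): 29/2.
Outer (θ from 0 to 2π): 29π.

Therefore ∮_C F · dr = 29π.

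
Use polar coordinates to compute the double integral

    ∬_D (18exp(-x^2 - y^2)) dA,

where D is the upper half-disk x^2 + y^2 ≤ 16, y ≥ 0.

The region D is 0 ≤ r ≤ 4, 0 ≤ θ ≤ π in polar coordinates, where x = r cos(θ), y = r sin(θ), and dA = r dr dθ.

Under the substitution, the integrand becomes 18exp(-r^2), so

    ∬_D (18exp(-x^2 - y^2)) dA = ∫_{0}^{π} ∫_{0}^{4} (18exp(-r^2)) · r dr dθ.

Inner integral (in r): ∫_{0}^{4} (18exp(-r^2)) · r dr = 9 - 9exp(-16).

Outer integral (in θ): ∫_{0}^{π} (9 - 9exp(-16)) dθ = -9π exp(-16) + 9π.

Therefore ∬_D (18exp(-x^2 - y^2)) dA = -9π exp(-16) + 9π.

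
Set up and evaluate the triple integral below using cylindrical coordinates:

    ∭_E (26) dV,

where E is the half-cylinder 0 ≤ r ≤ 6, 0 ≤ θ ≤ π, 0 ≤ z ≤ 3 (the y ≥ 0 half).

In cylindrical coordinates, x = r cos(θ), y = r sin(θ), z = z, and dV = r dr dθ dz.

The integrand becomes 26, so

    ∭_E (26) dV = ∫_{0}^{π} ∫_{0}^{6} ∫_{0}^{3} (26) · r dz dr dθ.

Inner (z): 78r.
Middle (r from 0 to 6): 1404.
Outer (θ): 1404π.

Therefore the triple integral equals 1404π.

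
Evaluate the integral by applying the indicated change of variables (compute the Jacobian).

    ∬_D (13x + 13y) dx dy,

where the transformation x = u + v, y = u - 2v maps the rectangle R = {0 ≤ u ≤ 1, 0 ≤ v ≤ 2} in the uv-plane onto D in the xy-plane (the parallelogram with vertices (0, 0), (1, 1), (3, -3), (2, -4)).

Compute the Jacobian determinant of (x, y) with respect to (u, v):

    ∂(x,y)/∂(u,v) = | 1  1 | = (1)(-2) - (1)(1) = -3.
                   | 1  -2 |

Its absolute value is |J| = 3 (the area scaling factor).

Substituting x = u + v, y = u - 2v into the integrand,

    13x + 13y → 26u - 13v,

so the integral becomes

    ∬_R (26u - 13v) · |J| du dv = ∫_0^1 ∫_0^2 (78u - 39v) dv du.

Inner (v): 156u - 78.
Outer (u): 0.

Therefore ∬_D (13x + 13y) dx dy = 0.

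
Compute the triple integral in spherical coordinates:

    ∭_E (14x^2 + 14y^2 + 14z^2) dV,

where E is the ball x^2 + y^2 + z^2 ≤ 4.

In spherical coordinates, x = ρ sin(φ) cos(θ), y = ρ sin(φ) sin(θ), z = ρ cos(φ), and dV = ρ^2 sin(φ) dρ dφ dθ.

The integrand becomes 14ρ^2, so

    ∭_E (14x^2 + 14y^2 + 14z^2) dV = ∫_{0}^{2π} ∫_{0}^{π} ∫_{0}^{2} (14ρ^2) · ρ^2 sin(φ) dρ dφ dθ.

Inner (ρ): 448sin(φ)/5.
Middle (φ): 896/5.
Outer (θ): 1792π/5.

Therefore the triple integral equals 1792π/5.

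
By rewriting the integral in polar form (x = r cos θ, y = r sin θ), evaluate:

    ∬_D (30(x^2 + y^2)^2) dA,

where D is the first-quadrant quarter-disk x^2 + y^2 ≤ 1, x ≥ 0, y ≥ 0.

The region D is 0 ≤ r ≤ 1, 0 ≤ θ ≤ π/2 in polar coordinates, where x = r cos(θ), y = r sin(θ), and dA = r dr dθ.

Under the substitution, the integrand becomes 30r^4, so

    ∬_D (30(x^2 + y^2)^2) dA = ∫_{0}^{π/2} ∫_{0}^{1} (30r^4) · r dr dθ.

Inner integral (in r): ∫_{0}^{1} (30r^4) · r dr = 5.

Outer integral (in θ): ∫_{0}^{π/2} (5) dθ = 5π/2.

Therefore ∬_D (30(x^2 + y^2)^2) dA = 5π/2.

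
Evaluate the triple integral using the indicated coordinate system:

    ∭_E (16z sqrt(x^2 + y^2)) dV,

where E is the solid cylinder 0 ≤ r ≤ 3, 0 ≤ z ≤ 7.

In cylindrical coordinates, x = r cos(θ), y = r sin(θ), z = z, and dV = r dr dθ dz.

The integrand becomes 16r z, so

    ∭_E (16z sqrt(x^2 + y^2)) dV = ∫_{0}^{2π} ∫_{0}^{3} ∫_{0}^{7} (16r z) · r dz dr dθ.

Inner (z): 392r^2.
Middle (r from 0 to 3): 3528.
Outer (θ): 7056π.

Therefore the triple integral equals 7056π.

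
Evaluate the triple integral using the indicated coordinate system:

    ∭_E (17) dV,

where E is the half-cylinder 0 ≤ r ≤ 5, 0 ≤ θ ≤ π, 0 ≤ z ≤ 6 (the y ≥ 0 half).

In cylindrical coordinates, x = r cos(θ), y = r sin(θ), z = z, and dV = r dr dθ dz.

The integrand becomes 17, so

    ∭_E (17) dV = ∫_{0}^{π} ∫_{0}^{5} ∫_{0}^{6} (17) · r dz dr dθ.

Inner (z): 102r.
Middle (r from 0 to 5): 1275.
Outer (θ): 1275π.

Therefore the triple integral equals 1275π.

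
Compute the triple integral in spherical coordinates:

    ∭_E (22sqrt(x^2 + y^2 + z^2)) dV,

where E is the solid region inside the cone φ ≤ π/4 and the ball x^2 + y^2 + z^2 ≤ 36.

In spherical coordinates, x = ρ sin(φ) cos(θ), y = ρ sin(φ) sin(θ), z = ρ cos(φ), and dV = ρ^2 sin(φ) dρ dφ dθ.

The integrand becomes 22ρ, so

    ∭_E (22sqrt(x^2 + y^2 + z^2)) dV = ∫_{0}^{2π} ∫_{0}^{π/4} ∫_{0}^{6} (22ρ) · ρ^2 sin(φ) dρ dφ dθ.

Inner (ρ): 7128sin(φ).
Middle (φ): 7128 - 3564sqrt(2).
Outer (θ): 7128π (2 - sqrt(2)).

Therefore the triple integral equals 7128π (2 - sqrt(2)).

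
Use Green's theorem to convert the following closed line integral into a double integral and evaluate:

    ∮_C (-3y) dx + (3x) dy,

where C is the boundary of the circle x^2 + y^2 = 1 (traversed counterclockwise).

Green's theorem converts the closed line integral into a double integral over the enclosed region D:

    ∮_C P dx + Q dy = ∬_D (∂Q/∂x - ∂P/∂y) dA.

Here P = -3y, Q = 3x, so

    ∂Q/∂x = 3,    ∂P/∂y = -3,
    ∂Q/∂x - ∂P/∂y = 6.

D is the region x^2 + y^2 ≤ 1. Evaluating the double integral:

In polar coordinates (x = r cos θ, y = r sin θ, dA = r dr dθ) the integrand becomes 6, so

    ∬_D (6) dA = ∫_0^{2π} ∫_0^{1} (6) · r dr dθ.

Inner (r from 0 to 1): 3.
Outer (θ from 0 to 2π): 6π.

Therefore ∮_C P dx + Q dy = 6π.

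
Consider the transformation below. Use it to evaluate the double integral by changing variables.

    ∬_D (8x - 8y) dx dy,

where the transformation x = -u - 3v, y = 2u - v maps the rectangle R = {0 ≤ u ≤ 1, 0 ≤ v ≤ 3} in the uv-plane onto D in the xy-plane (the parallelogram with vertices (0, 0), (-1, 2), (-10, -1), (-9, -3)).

Compute the Jacobian determinant of (x, y) with respect to (u, v):

    ∂(x,y)/∂(u,v) = | -1  -3 | = (-1)(-1) - (-3)(2) = 7.
                   | 2  -1 |

Its absolute value is |J| = 7 (the area scaling factor).

Substituting x = -u - 3v, y = 2u - v into the integrand,

    8x - 8y → -24u - 16v,

so the integral becomes

    ∬_R (-24u - 16v) · |J| du dv = ∫_0^1 ∫_0^3 (-168u - 112v) dv du.

Inner (v): -504u - 504.
Outer (u): -756.

Therefore ∬_D (8x - 8y) dx dy = -756.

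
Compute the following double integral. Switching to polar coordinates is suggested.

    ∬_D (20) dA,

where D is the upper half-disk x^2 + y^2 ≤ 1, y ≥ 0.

The region D is 0 ≤ r ≤ 1, 0 ≤ θ ≤ π in polar coordinates, where x = r cos(θ), y = r sin(θ), and dA = r dr dθ.

Under the substitution, the integrand becomes 20, so

    ∬_D (20) dA = ∫_{0}^{π} ∫_{0}^{1} (20) · r dr dθ.

Inner integral (in r): ∫_{0}^{1} (20) · r dr = 10.

Outer integral (in θ): ∫_{0}^{π} (10) dθ = 10π.

Therefore ∬_D (20) dA = 10π.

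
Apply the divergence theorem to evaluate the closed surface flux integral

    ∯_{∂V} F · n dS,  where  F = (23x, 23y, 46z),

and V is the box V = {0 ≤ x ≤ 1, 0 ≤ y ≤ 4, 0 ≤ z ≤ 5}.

By the divergence theorem,

    ∯_{∂V} F · n dS = ∭_V (∇ · F) dV.

Compute the divergence:
    ∇ · F = ∂F_x/∂x + ∂F_y/∂y + ∂F_z/∂z = 23 + 23 + 46 = 92.

V is a rectangular box, so dV = dx dy dz with 0 ≤ x ≤ 1, 0 ≤ y ≤ 4, 0 ≤ z ≤ 5.

Integrate (92) over V as an iterated integral:

    ∭_V (∇·F) dV = ∫_0^{1} ∫_0^{4} ∫_0^{5} (92) dz dy dx.

Inner (z from 0 to 5): 460.
Middle (y from 0 to 4): 1840.
Outer (x from 0 to 1): 1840.

Therefore ∯_{∂V} F · n dS = 1840.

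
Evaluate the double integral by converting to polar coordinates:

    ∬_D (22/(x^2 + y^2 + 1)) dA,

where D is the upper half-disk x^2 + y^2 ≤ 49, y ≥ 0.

The region D is 0 ≤ r ≤ 7, 0 ≤ θ ≤ π in polar coordinates, where x = r cos(θ), y = r sin(θ), and dA = r dr dθ.

Under the substitution, the integrand becomes 22/(r^2 + 1), so

    ∬_D (22/(x^2 + y^2 + 1)) dA = ∫_{0}^{π} ∫_{0}^{7} (22/(r^2 + 1)) · r dr dθ.

Inner integral (in r): ∫_{0}^{7} (22/(r^2 + 1)) · r dr = log(4882812500000000000).

Outer integral (in θ): ∫_{0}^{π} (log(4882812500000000000)) dθ = log(4882812500000000000^π).

Therefore ∬_D (22/(x^2 + y^2 + 1)) dA = log(4882812500000000000^π).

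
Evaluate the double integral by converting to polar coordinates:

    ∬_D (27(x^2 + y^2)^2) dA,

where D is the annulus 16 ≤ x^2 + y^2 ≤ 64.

The region D is 4 ≤ r ≤ 8, 0 ≤ θ ≤ 2π in polar coordinates, where x = r cos(θ), y = r sin(θ), and dA = r dr dθ.

Under the substitution, the integrand becomes 27r^4, so

    ∬_D (27(x^2 + y^2)^2) dA = ∫_{0}^{2π} ∫_{4}^{8} (27r^4) · r dr dθ.

Inner integral (in r): ∫_{4}^{8} (27r^4) · r dr = 1161216.

Outer integral (in θ): ∫_{0}^{2π} (1161216) dθ = 2322432π.

Therefore ∬_D (27(x^2 + y^2)^2) dA = 2322432π.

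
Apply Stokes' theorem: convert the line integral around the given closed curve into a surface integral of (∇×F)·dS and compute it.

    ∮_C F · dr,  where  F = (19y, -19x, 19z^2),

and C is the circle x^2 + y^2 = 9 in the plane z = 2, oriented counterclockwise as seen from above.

Let S be the flat disk x^2 + y^2 ≤ 9 in the plane z = 2, with upward unit normal n̂ = ẑ. By Stokes' theorem,

    ∮_C F · dr = ∬_S (∇ × F) · n̂ dS = ∬_D (curl F)_z dA,

where D is the disk x^2 + y^2 ≤ 9.

Compute the curl of F = (19y, -19x, 19z^2):
    (∇ × F)_x = ∂F_z/∂y - ∂F_y/∂z = 0,
    (∇ × F)_y = ∂F_x/∂z - ∂F_z/∂x = 0,
    (∇ × F)_z = ∂F_y/∂x - ∂F_x/∂y = -38.

On z = 2, (curl F)_z = -38.

Convert to polar (x = r cos θ, y = r sin θ, dA = r dr dθ); the integrand becomes -38, so

    ∬_D (curl F)_z dA = ∫_0^{2π} ∫_0^{3} (-38) · r dr dθ.

Inner (r from 0 to 3): -171.
Outer (θ from 0 to 2π): -342π.

Therefore ∮_C F · dr = -342π.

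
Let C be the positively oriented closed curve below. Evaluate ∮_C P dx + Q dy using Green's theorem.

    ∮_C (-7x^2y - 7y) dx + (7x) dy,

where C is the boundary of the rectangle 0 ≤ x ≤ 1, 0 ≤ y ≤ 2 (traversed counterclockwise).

Green's theorem converts the closed line integral into a double integral over the enclosed region D:

    ∮_C P dx + Q dy = ∬_D (∂Q/∂x - ∂P/∂y) dA.

Here P = -7x^2y - 7y, Q = 7x, so

    ∂Q/∂x = 7,    ∂P/∂y = -7x^2 - 7,
    ∂Q/∂x - ∂P/∂y = 7x^2 + 14.

D is the region 0 ≤ x ≤ 1, 0 ≤ y ≤ 2. Evaluating the double integral:

    ∬_D (7x^2 + 14) dA = ∫_0^{1} ∫_0^{2} (7x^2 + 14) dy dx.

Inner (y from 0 to 2): 14x^2 + 28.
Outer (x from 0 to 1): 98/3.

Therefore ∮_C P dx + Q dy = 98/3.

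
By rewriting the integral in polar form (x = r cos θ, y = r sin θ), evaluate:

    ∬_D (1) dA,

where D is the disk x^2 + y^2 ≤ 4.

The region D is 0 ≤ r ≤ 2, 0 ≤ θ ≤ 2π in polar coordinates, where x = r cos(θ), y = r sin(θ), and dA = r dr dθ.

Under the substitution, the integrand becomes 1, so

    ∬_D (1) dA = ∫_{0}^{2π} ∫_{0}^{2} (1) · r dr dθ.

Inner integral (in r): ∫_{0}^{2} (1) · r dr = 2.

Outer integral (in θ): ∫_{0}^{2π} (2) dθ = 4π.

Therefore ∬_D (1) dA = 4π.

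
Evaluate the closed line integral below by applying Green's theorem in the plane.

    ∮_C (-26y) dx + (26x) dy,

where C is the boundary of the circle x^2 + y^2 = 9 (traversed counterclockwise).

Green's theorem converts the closed line integral into a double integral over the enclosed region D:

    ∮_C P dx + Q dy = ∬_D (∂Q/∂x - ∂P/∂y) dA.

Here P = -26y, Q = 26x, so

    ∂Q/∂x = 26,    ∂P/∂y = -26,
    ∂Q/∂x - ∂P/∂y = 52.

D is the region x^2 + y^2 ≤ 9. Evaluating the double integral:

In polar coordinates (x = r cos θ, y = r sin θ, dA = r dr dθ) the integrand becomes 52, so

    ∬_D (52) dA = ∫_0^{2π} ∫_0^{3} (52) · r dr dθ.

Inner (r from 0 to 3): 234.
Outer (θ from 0 to 2π): 468π.

Therefore ∮_C P dx + Q dy = 468π.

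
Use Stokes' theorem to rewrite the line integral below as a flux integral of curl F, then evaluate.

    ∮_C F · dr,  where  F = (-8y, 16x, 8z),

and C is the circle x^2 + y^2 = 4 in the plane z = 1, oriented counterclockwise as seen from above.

Let S be the flat disk x^2 + y^2 ≤ 4 in the plane z = 1, with upward unit normal n̂ = ẑ. By Stokes' theorem,

    ∮_C F · dr = ∬_S (∇ × F) · n̂ dS = ∬_D (curl F)_z dA,

where D is the disk x^2 + y^2 ≤ 4.

Compute the curl of F = (-8y, 16x, 8z):
    (∇ × F)_x = ∂F_z/∂y - ∂F_y/∂z = 0,
    (∇ × F)_y = ∂F_x/∂z - ∂F_z/∂x = 0,
    (∇ × F)_z = ∂F_y/∂x - ∂F_x/∂y = 24.

On z = 1, (curl F)_z = 24.

Convert to polar (x = r cos θ, y = r sin θ, dA = r dr dθ); the integrand becomes 24, so

    ∬_D (curl F)_z dA = ∫_0^{2π} ∫_0^{2} (24) · r dr dθ.

Inner (r from 0 to 2): 48.
Outer (θ from 0 to 2π): 96π.

Therefore ∮_C F · dr = 96π.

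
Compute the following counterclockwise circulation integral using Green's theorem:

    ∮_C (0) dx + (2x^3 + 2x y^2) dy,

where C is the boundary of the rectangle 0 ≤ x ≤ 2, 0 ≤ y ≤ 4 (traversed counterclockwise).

Green's theorem converts the closed line integral into a double integral over the enclosed region D:

    ∮_C P dx + Q dy = ∬_D (∂Q/∂x - ∂P/∂y) dA.

Here P = 0, Q = 2x^3 + 2x y^2, so

    ∂Q/∂x = 6x^2 + 2y^2,    ∂P/∂y = 0,
    ∂Q/∂x - ∂P/∂y = 6x^2 + 2y^2.

D is the region 0 ≤ x ≤ 2, 0 ≤ y ≤ 4. Evaluating the double integral:

    ∬_D (6x^2 + 2y^2) dA = ∫_0^{2} ∫_0^{4} (6x^2 + 2y^2) dy dx.

Inner (y from 0 to 4): 24x^2 + 128/3.
Outer (x from 0 to 2): 448/3.

Therefore ∮_C P dx + Q dy = 448/3.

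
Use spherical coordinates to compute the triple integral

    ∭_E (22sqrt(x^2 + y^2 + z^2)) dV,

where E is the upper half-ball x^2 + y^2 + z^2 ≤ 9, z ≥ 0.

In spherical coordinates, x = ρ sin(φ) cos(θ), y = ρ sin(φ) sin(θ), z = ρ cos(φ), and dV = ρ^2 sin(φ) dρ dφ dθ.

The integrand becomes 22ρ, so

    ∭_E (22sqrt(x^2 + y^2 + z^2)) dV = ∫_{0}^{2π} ∫_{0}^{π/2} ∫_{0}^{3} (22ρ) · ρ^2 sin(φ) dρ dφ dθ.

Inner (ρ): 891sin(φ)/2.
Middle (φ): 891/2.
Outer (θ): 891π.

Therefore the triple integral equals 891π.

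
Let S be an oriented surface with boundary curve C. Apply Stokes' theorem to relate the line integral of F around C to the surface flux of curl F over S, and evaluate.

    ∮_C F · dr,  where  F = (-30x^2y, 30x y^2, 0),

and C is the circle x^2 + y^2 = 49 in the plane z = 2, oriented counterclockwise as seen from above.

Let S be the flat disk x^2 + y^2 ≤ 49 in the plane z = 2, with upward unit normal n̂ = ẑ. By Stokes' theorem,

    ∮_C F · dr = ∬_S (∇ × F) · n̂ dS = ∬_D (curl F)_z dA,

where D is the disk x^2 + y^2 ≤ 49.

Compute the curl of F = (-30x^2y, 30x y^2, 0):
    (∇ × F)_x = ∂F_z/∂y - ∂F_y/∂z = 0,
    (∇ × F)_y = ∂F_x/∂z - ∂F_z/∂x = 0,
    (∇ × F)_z = ∂F_y/∂x - ∂F_x/∂y = 30x^2 + 30y^2.

On z = 2, (curl F)_z = 30x^2 + 30y^2.

Convert to polar (x = r cos θ, y = r sin θ, dA = r dr dθ); the integrand becomes 30r^2, so

    ∬_D (curl F)_z dA = ∫_0^{2π} ∫_0^{7} (30r^2) · r dr dθ.

Inner (r from 0 to 7): 36015/2.
Outer (θ from 0 to 2π): 36015π.

Therefore ∮_C F · dr = 36015π.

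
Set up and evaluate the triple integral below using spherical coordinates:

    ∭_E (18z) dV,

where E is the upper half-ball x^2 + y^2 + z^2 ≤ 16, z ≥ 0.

In spherical coordinates, x = ρ sin(φ) cos(θ), y = ρ sin(φ) sin(θ), z = ρ cos(φ), and dV = ρ^2 sin(φ) dρ dφ dθ.

The integrand becomes 18ρ cos(φ), so

    ∭_E (18z) dV = ∫_{0}^{2π} ∫_{0}^{π/2} ∫_{0}^{4} (18ρ cos(φ)) · ρ^2 sin(φ) dρ dφ dθ.

Inner (ρ): 576sin(2φ).
Middle (φ): 576.
Outer (θ): 1152π.

Therefore the triple integral equals 1152π.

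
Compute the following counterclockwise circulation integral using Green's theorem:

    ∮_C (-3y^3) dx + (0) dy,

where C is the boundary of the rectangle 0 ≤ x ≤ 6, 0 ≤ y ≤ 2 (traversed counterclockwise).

Green's theorem converts the closed line integral into a double integral over the enclosed region D:

    ∮_C P dx + Q dy = ∬_D (∂Q/∂x - ∂P/∂y) dA.

Here P = -3y^3, Q = 0, so

    ∂Q/∂x = 0,    ∂P/∂y = -9y^2,
    ∂Q/∂x - ∂P/∂y = 9y^2.

D is the region 0 ≤ x ≤ 6, 0 ≤ y ≤ 2. Evaluating the double integral:

    ∬_D (9y^2) dA = ∫_0^{6} ∫_0^{2} (9y^2) dy dx.

Inner (y from 0 to 2): 24.
Outer (x from 0 to 6): 144.

Therefore ∮_C P dx + Q dy = 144.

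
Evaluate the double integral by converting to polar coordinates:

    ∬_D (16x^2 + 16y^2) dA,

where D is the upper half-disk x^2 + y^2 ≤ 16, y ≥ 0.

The region D is 0 ≤ r ≤ 4, 0 ≤ θ ≤ π in polar coordinates, where x = r cos(θ), y = r sin(θ), and dA = r dr dθ.

Under the substitution, the integrand becomes 16r^2, so

    ∬_D (16x^2 + 16y^2) dA = ∫_{0}^{π} ∫_{0}^{4} (16r^2) · r dr dθ.

Inner integral (in r): ∫_{0}^{4} (16r^2) · r dr = 1024.

Outer integral (in θ): ∫_{0}^{π} (1024) dθ = 1024π.

Therefore ∬_D (16x^2 + 16y^2) dA = 1024π.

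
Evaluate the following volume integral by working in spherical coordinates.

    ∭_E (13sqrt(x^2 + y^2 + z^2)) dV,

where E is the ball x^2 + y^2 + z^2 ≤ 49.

In spherical coordinates, x = ρ sin(φ) cos(θ), y = ρ sin(φ) sin(θ), z = ρ cos(φ), and dV = ρ^2 sin(φ) dρ dφ dθ.

The integrand becomes 13ρ, so

    ∭_E (13sqrt(x^2 + y^2 + z^2)) dV = ∫_{0}^{2π} ∫_{0}^{π} ∫_{0}^{7} (13ρ) · ρ^2 sin(φ) dρ dφ dθ.

Inner (ρ): 31213sin(φ)/4.
Middle (φ): 31213/2.
Outer (θ): 31213π.

Therefore the triple integral equals 31213π.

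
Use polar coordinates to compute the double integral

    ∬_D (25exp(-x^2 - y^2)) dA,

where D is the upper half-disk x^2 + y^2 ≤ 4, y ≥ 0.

The region D is 0 ≤ r ≤ 2, 0 ≤ θ ≤ π in polar coordinates, where x = r cos(θ), y = r sin(θ), and dA = r dr dθ.

Under the substitution, the integrand becomes 25exp(-r^2), so

    ∬_D (25exp(-x^2 - y^2)) dA = ∫_{0}^{π} ∫_{0}^{2} (25exp(-r^2)) · r dr dθ.

Inner integral (in r): ∫_{0}^{2} (25exp(-r^2)) · r dr = 25/2 - 25exp(-4)/2.

Outer integral (in θ): ∫_{0}^{π} (25/2 - 25exp(-4)/2) dθ = -25π (1 - exp(4))exp(-4)/2.

Therefore ∬_D (25exp(-x^2 - y^2)) dA = -25π (1 - exp(4))exp(-4)/2.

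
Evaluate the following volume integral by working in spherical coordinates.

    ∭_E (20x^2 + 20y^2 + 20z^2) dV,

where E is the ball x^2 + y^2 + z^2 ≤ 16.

In spherical coordinates, x = ρ sin(φ) cos(θ), y = ρ sin(φ) sin(θ), z = ρ cos(φ), and dV = ρ^2 sin(φ) dρ dφ dθ.

The integrand becomes 20ρ^2, so

    ∭_E (20x^2 + 20y^2 + 20z^2) dV = ∫_{0}^{2π} ∫_{0}^{π} ∫_{0}^{4} (20ρ^2) · ρ^2 sin(φ) dρ dφ dθ.

Inner (ρ): 4096sin(φ).
Middle (φ): 8192.
Outer (θ): 16384π.

Therefore the triple integral equals 16384π.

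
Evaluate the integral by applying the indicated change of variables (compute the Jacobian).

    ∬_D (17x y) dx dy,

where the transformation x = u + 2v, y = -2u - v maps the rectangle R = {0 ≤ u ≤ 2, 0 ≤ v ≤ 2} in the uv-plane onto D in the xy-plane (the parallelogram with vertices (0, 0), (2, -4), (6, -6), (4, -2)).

Compute the Jacobian determinant of (x, y) with respect to (u, v):

    ∂(x,y)/∂(u,v) = | 1  2 | = (1)(-1) - (2)(-2) = 3.
                   | -2  -1 |

Its absolute value is |J| = 3 (the area scaling factor).

Substituting x = u + 2v, y = -2u - v into the integrand,

    17x y → -34u^2 - 85u v - 34v^2,

so the integral becomes

    ∬_R (-34u^2 - 85u v - 34v^2) · |J| du dv = ∫_0^2 ∫_0^2 (-102u^2 - 255u v - 102v^2) dv du.

Inner (v): -204u^2 - 510u - 272.
Outer (u): -2108.

Therefore ∬_D (17x y) dx dy = -2108.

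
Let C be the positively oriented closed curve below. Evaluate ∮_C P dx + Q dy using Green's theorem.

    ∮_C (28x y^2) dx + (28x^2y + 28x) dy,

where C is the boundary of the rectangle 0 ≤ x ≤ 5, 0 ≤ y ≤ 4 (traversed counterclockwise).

Green's theorem converts the closed line integral into a double integral over the enclosed region D:

    ∮_C P dx + Q dy = ∬_D (∂Q/∂x - ∂P/∂y) dA.

Here P = 28x y^2, Q = 28x^2y + 28x, so

    ∂Q/∂x = 56x y + 28,    ∂P/∂y = 56x y,
    ∂Q/∂x - ∂P/∂y = 28.

D is the region 0 ≤ x ≤ 5, 0 ≤ y ≤ 4. Evaluating the double integral:

    ∬_D (28) dA = ∫_0^{5} ∫_0^{4} (28) dy dx.

Inner (y from 0 to 4): 112.
Outer (x from 0 to 5): 560.

Therefore ∮_C P dx + Q dy = 560.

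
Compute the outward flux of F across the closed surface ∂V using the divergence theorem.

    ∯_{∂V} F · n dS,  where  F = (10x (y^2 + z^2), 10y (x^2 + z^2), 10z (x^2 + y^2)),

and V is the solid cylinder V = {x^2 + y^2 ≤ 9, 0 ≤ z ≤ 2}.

By the divergence theorem,

    ∯_{∂V} F · n dS = ∭_V (∇ · F) dV.

Compute the divergence:
    ∇ · F = ∂F_x/∂x + ∂F_y/∂y + ∂F_z/∂z = 10y^2 + 10z^2 + 10x^2 + 10z^2 + 10x^2 + 10y^2 = 20x^2 + 20y^2 + 20z^2.

In cylindrical coordinates, x = r cos(θ), y = r sin(θ), z = z, dV = r dr dθ dz, with 0 ≤ r ≤ 3, 0 ≤ θ ≤ 2π, 0 ≤ z ≤ 2.

The integrand, after substitution and multiplying by the volume element, becomes (20r^2 + 20z^2) · r, so

    ∭_V (∇·F) dV = ∫_0^{2π} ∫_0^{3} ∫_0^{2} (20r^2 + 20z^2) · r dz dr dθ.

Inner (z from 0 to 2): 40r (r^2 + 4/3).
Middle (r from 0 to 3): 1050.
Outer (θ from 0 to 2π): 2100π.

Therefore ∯_{∂V} F · n dS = 2100π.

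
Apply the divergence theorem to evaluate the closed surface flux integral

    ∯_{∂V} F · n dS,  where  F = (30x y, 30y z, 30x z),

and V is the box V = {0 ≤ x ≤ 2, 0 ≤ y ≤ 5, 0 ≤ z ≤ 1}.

By the divergence theorem,

    ∯_{∂V} F · n dS = ∭_V (∇ · F) dV.

Compute the divergence:
    ∇ · F = ∂F_x/∂x + ∂F_y/∂y + ∂F_z/∂z = 30y + 30z + 30x = 30x + 30y + 30z.

V is a rectangular box, so dV = dx dy dz with 0 ≤ x ≤ 2, 0 ≤ y ≤ 5, 0 ≤ z ≤ 1.

Integrate (30x + 30y + 30z) over V as an iterated integral:

    ∭_V (∇·F) dV = ∫_0^{2} ∫_0^{5} ∫_0^{1} (30x + 30y + 30z) dz dy dx.

Inner (z from 0 to 1): 30x + 30y + 15.
Middle (y from 0 to 5): 150x + 450.
Outer (x from 0 to 2): 1200.

Therefore ∯_{∂V} F · n dS = 1200.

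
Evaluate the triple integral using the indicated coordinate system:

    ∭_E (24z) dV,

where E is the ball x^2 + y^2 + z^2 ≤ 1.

In spherical coordinates, x = ρ sin(φ) cos(θ), y = ρ sin(φ) sin(θ), z = ρ cos(φ), and dV = ρ^2 sin(φ) dρ dφ dθ.

The integrand becomes 24ρ cos(φ), so

    ∭_E (24z) dV = ∫_{0}^{2π} ∫_{0}^{π} ∫_{0}^{1} (24ρ cos(φ)) · ρ^2 sin(φ) dρ dφ dθ.

Inner (ρ): 3sin(2φ).
Middle (φ): 0.
Outer (θ): 0.

Therefore the triple integral equals 0.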